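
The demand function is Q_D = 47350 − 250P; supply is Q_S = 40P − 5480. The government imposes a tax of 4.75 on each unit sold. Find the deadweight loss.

389.01

In inverse form: demand P = 189.4 − 0.004Q, supply P = 137 + 0.025Q.
Competitive equilibrium: 189.4 − 0.004Q = 137 + 0.025Q → Q* = 1806.8966, P* = 182.1724.
With the tax, the buyer price exceeds the seller price by 4.75: (189.4 − 0.004Q) − (137 + 0.025Q) = 4.75 → Q' = 1643.1034.
ΔQ = 1806.8966 − 1643.1034 = 163.7932; the wedge equals the tax, 4.75.
Welfare loss = ½ × 163.7932 × 4.75 = 389.01.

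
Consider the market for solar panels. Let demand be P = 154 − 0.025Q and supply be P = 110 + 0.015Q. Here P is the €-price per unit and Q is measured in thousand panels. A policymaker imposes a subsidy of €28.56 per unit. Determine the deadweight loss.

Competitive equilibrium: 154 − 0.025Q = 110 + 0.015Q → Q* = 1100, P* = 126.5.
The subsidy lowers effective supply by 28.56: P = 81.44 + 0.015Q.
New quantity: 154 − 0.025Q = 81.44 + 0.015Q → Q' = 1814.
Overproduction ΔQ = 1814 − 1100 = 714; wedge = subsidy = 28.56.
Welfare loss = ½ × 714 × 28.56 = €10195.92 thousand.

€10195.92 thousand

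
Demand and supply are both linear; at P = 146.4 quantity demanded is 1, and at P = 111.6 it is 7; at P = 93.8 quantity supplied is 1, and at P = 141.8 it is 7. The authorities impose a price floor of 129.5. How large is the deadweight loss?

Demand slope = (111.6 − 146.4)/(7 − 1) = −5.8, so P = 152.2 − 5.8Q.
Supply slope = (141.8 − 93.8)/(7 − 1) = 8, so P = 85.8 + 8Q.
Competitive equilibrium: 152.2 − 5.8Q = 85.8 + 8Q → Q* = 4.8116, P* = 124.2928.
At the floor P = 129.5, quantity demanded = (152.2 − 129.5)/5.8 = 3.9138.
Sellers' marginal cost at Q' = 3.9138: 85.8 + 8·3.9138 = 117.1104.
ΔQ = 4.8116 − 3.9138 = 0.8978; wedge = 129.5 − 117.1104 = 12.3896.
DWL = ½ × 0.8978 × 12.3896 = 5.56.

5.56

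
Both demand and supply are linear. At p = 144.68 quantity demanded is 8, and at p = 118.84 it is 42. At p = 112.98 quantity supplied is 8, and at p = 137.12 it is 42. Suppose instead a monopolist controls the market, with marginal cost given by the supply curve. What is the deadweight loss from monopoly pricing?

Demand slope = (118.84 − 144.68)/(42 − 8) = −0.76, so p = 150.76 − 0.76q.
Supply slope = (137.12 − 112.98)/(42 − 8) = 0.71, so p = 107.3 + 0.71q.
Competitive equilibrium: 150.76 − 0.76q = 107.3 + 0.71q → q* = 29.5646, p* = 128.2909.
Marginal revenue: MR = 150.76 − 1.52q. Set MR = MC: 150.76 − 1.52q = 107.3 + 0.71q → q_m = 19.4888.
Price p_m = 150.76 − 0.76·19.4888 = 135.9485; MC(q_m) = 107.3 + 0.71·19.4888 = 121.137.
Competitive q* = 29.5646, so Δq = 10.0758; wedge = 135.9485 − 121.137 = 14.8115.
The triangle = ½ × 10.0758 × 14.8115 = 74.62.

74.62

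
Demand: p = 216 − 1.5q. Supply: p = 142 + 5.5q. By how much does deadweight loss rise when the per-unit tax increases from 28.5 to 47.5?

103.14

Competitive equilibrium: 216 − 1.5q = 142 + 5.5q → q* = 10.5714, p* = 200.1429.
For a per-unit tax t: Δq = t/7, so DWL = ½·t·(t/7) = t²/14.
At t = 28.5: DWL = 58.018. At t = 47.5: DWL = 161.161.
Increase = 161.161 − 58.018 = 103.14.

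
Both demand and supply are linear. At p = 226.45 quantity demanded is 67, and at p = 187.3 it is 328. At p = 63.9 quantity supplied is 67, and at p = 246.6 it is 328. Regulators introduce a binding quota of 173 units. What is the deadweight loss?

Demand slope = (187.3 − 226.45)/(328 − 67) = −0.15, so p = 236.5 − 0.15q.
Supply slope = (246.6 − 63.9)/(328 − 67) = 0.7, so p = 17 + 0.7q.
Competitive equilibrium: 236.5 − 0.15q = 17 + 0.7q → q* = 258.2353, p* = 197.7647.
At q = 173: demand price = 236.5 − 0.15·173 = 210.55; supply price = 17 + 0.7·173 = 138.1.
Δq = 258.2353 − 173 = 85.2353; wedge = 210.55 − 138.1 = 72.45.
Welfare loss = ½ × 85.2353 × 72.45 = 3087.65.

3087.65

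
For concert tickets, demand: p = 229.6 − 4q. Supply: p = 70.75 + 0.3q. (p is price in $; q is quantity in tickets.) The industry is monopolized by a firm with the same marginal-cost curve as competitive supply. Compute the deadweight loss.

$681.46

Competitive equilibrium: 229.6 − 4q = 70.75 + 0.3q → q* = 36.9419, p* = 81.8326.
Marginal revenue: MR = 229.6 − 8q. Set MR = MC: 229.6 − 8q = 70.75 + 0.3q → q_m = 19.1386.
Price p_m = 229.6 − 4·19.1386 = 153.0456; MC(q_m) = 70.75 + 0.3·19.1386 = 76.4916.
Competitive q* = 36.9419, so Δq = 17.8033; wedge = 153.0456 − 76.4916 = 76.554.
Welfare loss = ½ × 17.8033 × 76.554 = $681.46.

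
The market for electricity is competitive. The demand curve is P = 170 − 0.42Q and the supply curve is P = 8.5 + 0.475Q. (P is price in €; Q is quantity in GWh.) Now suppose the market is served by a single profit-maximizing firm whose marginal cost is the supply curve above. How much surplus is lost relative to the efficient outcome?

Competitive equilibrium: 170 − 0.42Q = 8.5 + 0.475Q → Q* = 180.4469, P* = 94.2123.
Marginal revenue: MR = 170 − 0.84Q. Set MR = MC: 170 − 0.84Q = 8.5 + 0.475Q → Q_m = 122.8137.
Price P_m = 170 − 0.42·122.8137 = 118.4182; MC(Q_m) = 8.5 + 0.475·122.8137 = 66.8365.
Competitive Q* = 180.4469, so ΔQ = 57.6332; wedge = 118.4182 − 66.8365 = 51.5817.
DWL = ½ × 57.6332 × 51.5817 = €1486.41.

€1486.41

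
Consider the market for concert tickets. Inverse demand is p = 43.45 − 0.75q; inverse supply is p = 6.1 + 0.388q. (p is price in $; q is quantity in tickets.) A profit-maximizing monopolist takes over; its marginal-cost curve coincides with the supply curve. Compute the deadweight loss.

Competitive equilibrium: 43.45 − 0.75q = 6.1 + 0.388q → q* = 32.8207, p* = 18.8344.
Marginal revenue: MR = 43.45 − 1.5q. Set MR = MC: 43.45 − 1.5q = 6.1 + 0.388q → q_m = 19.7828.
Price p_m = 43.45 − 0.75·19.7828 = 28.6129; MC(q_m) = 6.1 + 0.388·19.7828 = 13.7757.
Competitive q* = 32.8207, so Δq = 13.0379; wedge = 28.6129 − 13.7757 = 14.8372.
DWL = ½ × 13.0379 × 14.8372 = $96.72.

$96.72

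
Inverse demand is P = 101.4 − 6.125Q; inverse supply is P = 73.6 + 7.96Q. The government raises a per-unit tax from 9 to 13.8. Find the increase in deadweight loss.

Competitive equilibrium: 101.4 − 6.125Q = 73.6 + 7.96Q → Q* = 1.9737, P* = 89.3109.
For a per-unit tax t: ΔQ = t/14.085, so DWL = ½·t·(t/14.085) = t²/28.17.
At t = 9: DWL = 2.8754. At t = 13.8: DWL = 6.76038.
Increase = 6.76038 − 2.8754 = 3.88.

3.88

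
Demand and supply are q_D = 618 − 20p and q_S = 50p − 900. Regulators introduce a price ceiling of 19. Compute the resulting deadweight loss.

In inverse form: demand p = 30.9 − 0.05q, supply p = 18 + 0.02q.
Competitive equilibrium: 30.9 − 0.05q = 18 + 0.02q → q* = 184.2857, p* = 21.6857.
At the ceiling p = 19, quantity supplied = (19 − 18)/0.02 = 50.
Willingness to pay at q' = 50: 30.9 − 0.05·50 = 28.4.
Δq = 184.2857 − 50 = 134.2857; wedge = 28.4 − 19 = 9.4.
The triangle = ½ × 134.2857 × 9.4 = 631.14.

631.14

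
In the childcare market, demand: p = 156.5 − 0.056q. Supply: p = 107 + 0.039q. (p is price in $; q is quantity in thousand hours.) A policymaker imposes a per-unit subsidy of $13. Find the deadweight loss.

Competitive equilibrium: 156.5 − 0.056q = 107 + 0.039q → q* = 521.0526, p* = 127.3211.
The subsidy lowers effective supply by 13: p = 94 + 0.039q.
New quantity: 156.5 − 0.056q = 94 + 0.039q → q' = 657.8947.
Overproduction Δq = 657.8947 − 521.0526 = 136.8421; wedge = subsidy = 13.
Deadweight loss = ½ × 136.8421 × 13 = $889.47 thousand.

$889.47 thousand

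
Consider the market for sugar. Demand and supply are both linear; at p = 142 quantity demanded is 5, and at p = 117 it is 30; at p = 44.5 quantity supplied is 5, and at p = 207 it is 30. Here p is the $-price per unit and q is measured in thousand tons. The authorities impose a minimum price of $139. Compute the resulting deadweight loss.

$375 thousand

Demand slope = (117 − 142)/(30 − 5) = −1, so p = 147 − q.
Supply slope = (207 − 44.5)/(30 − 5) = 6.5, so p = 12 + 6.5q.
Competitive equilibrium: 147 − q = 12 + 6.5q → q* = 18, p* = 129.
At the floor p = 139, quantity demanded = (147 − 139)/1 = 8.
Sellers' marginal cost at q' = 8: 12 + 6.5·8 = 64.
Δq = 18 − 8 = 10; wedge = 139 − 64 = 75.
DWL = ½ × 10 × 75 = $375 thousand.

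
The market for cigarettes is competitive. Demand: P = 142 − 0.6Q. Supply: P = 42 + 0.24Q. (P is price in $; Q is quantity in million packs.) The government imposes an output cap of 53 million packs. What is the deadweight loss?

$1832.16 million

Competitive equilibrium: 142 − 0.6Q = 42 + 0.24Q → Q* = 119.0476, P* = 70.5714.
At Q = 53: demand price = 142 − 0.6·53 = 110.2; supply price = 42 + 0.24·53 = 54.72.
ΔQ = 119.0476 − 53 = 66.0476; wedge = 110.2 − 54.72 = 55.48.
Deadweight loss = ½ × 66.0476 × 55.48 = $1832.16 million.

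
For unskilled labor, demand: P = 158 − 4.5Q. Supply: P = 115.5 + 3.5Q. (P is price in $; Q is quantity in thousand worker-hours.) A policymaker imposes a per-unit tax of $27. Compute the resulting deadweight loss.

Competitive equilibrium: 158 − 4.5Q = 115.5 + 3.5Q → Q* = 5.3125, P* = 134.0938.
With the tax, the buyer price exceeds the seller price by 27: (158 − 4.5Q) − (115.5 + 3.5Q) = 27 → Q' = 1.9375.
ΔQ = 5.3125 − 1.9375 = 3.375; the wedge equals the tax, 27.
DWL = ½ × 3.375 × 27 = $45.56 thousand.

$45.56 thousand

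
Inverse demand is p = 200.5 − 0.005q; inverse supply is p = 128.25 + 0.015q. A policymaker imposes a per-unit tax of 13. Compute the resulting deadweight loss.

Competitive equilibrium: 200.5 − 0.005q = 128.25 + 0.015q → q* = 3612.5, p* = 182.4375.
With the tax, the buyer price exceeds the seller price by 13: (200.5 − 0.005q) − (128.25 + 0.015q) = 13 → q' = 2962.5.
Δq = 3612.5 − 2962.5 = 650; the wedge equals the tax, 13.
The triangle = ½ × 650 × 13 = 4225.

4225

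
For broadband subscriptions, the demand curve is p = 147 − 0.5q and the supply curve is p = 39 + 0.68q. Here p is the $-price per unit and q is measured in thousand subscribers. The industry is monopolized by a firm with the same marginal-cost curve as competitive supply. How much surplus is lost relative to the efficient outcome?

Competitive equilibrium: 147 − 0.5q = 39 + 0.68q → q* = 91.5254, p* = 101.2373.
Marginal revenue: MR = 147 − q. Set MR = MC: 147 − q = 39 + 0.68q → q_m = 64.2857.
Price p_m = 147 − 0.5·64.2857 = 114.8572; MC(q_m) = 39 + 0.68·64.2857 = 82.7143.
Competitive q* = 91.5254, so Δq = 27.2397; wedge = 114.8572 − 82.7143 = 32.1429.
Welfare loss = ½ × 27.2397 × 32.1429 = $437.78 thousand.

$437.78 thousand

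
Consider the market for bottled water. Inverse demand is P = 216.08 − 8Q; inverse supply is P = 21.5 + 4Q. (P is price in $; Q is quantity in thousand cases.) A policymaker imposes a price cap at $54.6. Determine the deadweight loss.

$378.26 thousand

Competitive equilibrium: 216.08 − 8Q = 21.5 + 4Q → Q* = 16.215, P* = 86.36.
At the ceiling P = 54.6, quantity supplied = (54.6 − 21.5)/4 = 8.275.
Willingness to pay at Q' = 8.275: 216.08 − 8·8.275 = 149.88.
ΔQ = 16.215 − 8.275 = 7.94; wedge = 149.88 − 54.6 = 95.28.
DWL = ½ × 7.94 × 95.28 = $378.26 thousand.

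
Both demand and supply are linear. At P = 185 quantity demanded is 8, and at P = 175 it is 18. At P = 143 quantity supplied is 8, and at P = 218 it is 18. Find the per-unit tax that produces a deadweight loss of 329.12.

74.8

Demand slope = (175 − 185)/(18 − 8) = −1, so P = 193 − Q.
Supply slope = (218 − 143)/(18 − 8) = 7.5, so P = 83 + 7.5Q.
Competitive equilibrium: 193 − Q = 83 + 7.5Q → Q* = 12.9412, P* = 180.0588.
A tax t gives ΔQ = t/8.5 and wedge t, so DWL = t²/17.
t²/17 = 329.12 → t² = 5595.04 → t = 74.8.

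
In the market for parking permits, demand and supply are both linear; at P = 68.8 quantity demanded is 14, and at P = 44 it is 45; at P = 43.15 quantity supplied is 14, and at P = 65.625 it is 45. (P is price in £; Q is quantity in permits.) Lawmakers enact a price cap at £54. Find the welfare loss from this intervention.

£2.62

Demand slope = (44 − 68.8)/(45 − 14) = −0.8, so P = 80 − 0.8Q.
Supply slope = (65.625 − 43.15)/(45 − 14) = 0.725, so P = 33 + 0.725Q.
Competitive equilibrium: 80 − 0.8Q = 33 + 0.725Q → Q* = 30.8197, P* = 55.3443.
At the ceiling P = 54, quantity supplied = (54 − 33)/0.725 = 28.9655.
Willingness to pay at Q' = 28.9655: 80 − 0.8·28.9655 = 56.8276.
ΔQ = 30.8197 − 28.9655 = 1.8542; wedge = 56.8276 − 54 = 2.8276.
DWL = ½ × 1.8542 × 2.8276 = £2.62.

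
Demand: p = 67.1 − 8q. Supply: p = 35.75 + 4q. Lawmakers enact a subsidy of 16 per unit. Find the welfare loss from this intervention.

Competitive equilibrium: 67.1 − 8q = 35.75 + 4q → q* = 2.6125, p* = 46.2.
The subsidy lowers effective supply by 16: p = 19.75 + 4q.
New quantity: 67.1 − 8q = 19.75 + 4q → q' = 3.9458.
Overproduction Δq = 3.9458 − 2.6125 = 1.3333; wedge = subsidy = 16.
DWL = ½ × 1.3333 × 16 = 10.67.

10.67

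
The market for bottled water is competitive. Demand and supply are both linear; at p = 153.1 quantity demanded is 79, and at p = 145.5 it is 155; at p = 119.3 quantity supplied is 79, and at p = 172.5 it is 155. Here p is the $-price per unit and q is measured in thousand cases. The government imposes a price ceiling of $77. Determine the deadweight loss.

$4217.16 thousand

Demand slope = (145.5 − 153.1)/(155 − 79) = −0.1, so p = 161 − 0.1q.
Supply slope = (172.5 − 119.3)/(155 − 79) = 0.7, so p = 64 + 0.7q.
Competitive equilibrium: 161 − 0.1q = 64 + 0.7q → q* = 121.25, p* = 148.875.
At the ceiling p = 77, quantity supplied = (77 − 64)/0.7 = 18.5714.
Willingness to pay at q' = 18.5714: 161 − 0.1·18.5714 = 159.1429.
Δq = 121.25 − 18.5714 = 102.6786; wedge = 159.1429 − 77 = 82.1429.
The triangle = ½ × 102.6786 × 82.1429 = $4217.16 thousand.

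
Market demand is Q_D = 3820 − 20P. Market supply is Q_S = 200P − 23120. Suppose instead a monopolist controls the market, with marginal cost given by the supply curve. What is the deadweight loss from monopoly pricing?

In inverse form: demand P = 191 − 0.05Q, supply P = 115.6 + 0.005Q.
Competitive equilibrium: 191 − 0.05Q = 115.6 + 0.005Q → Q* = 1370.90909, P* = 122.45455.
Marginal revenue: MR = 191 − 0.1Q. Set MR = MC: 191 − 0.1Q = 115.6 + 0.005Q → Q_m = 718.09524.
Price P_m = 191 − 0.05·718.09524 = 155.09524; MC(Q_m) = 115.6 + 0.005·718.09524 = 119.19048.
Competitive Q* = 1370.90909, so ΔQ = 652.81385; wedge = 155.09524 − 119.19048 = 35.90476.
The triangle = ½ × 652.81385 × 35.90476 = 11719.56.

11719.56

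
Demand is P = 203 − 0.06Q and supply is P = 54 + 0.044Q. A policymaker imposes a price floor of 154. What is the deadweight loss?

Competitive equilibrium: 203 − 0.06Q = 54 + 0.044Q → Q* = 1432.692308, P* = 117.038462.
At the floor P = 154, quantity demanded = (203 − 154)/0.06 = 816.666667.
Sellers' marginal cost at Q' = 816.666667: 54 + 0.044·816.666667 = 89.933333.
ΔQ = 1432.692308 − 816.666667 = 616.025641; wedge = 154 − 89.933333 = 64.066667.
Welfare loss = ½ × 616.025641 × 64.066667 = 19733.35.

19733.35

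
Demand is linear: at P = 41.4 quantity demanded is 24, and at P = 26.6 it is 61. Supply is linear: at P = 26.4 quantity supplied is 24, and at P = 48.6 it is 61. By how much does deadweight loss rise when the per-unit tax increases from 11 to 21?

160

Demand slope = (26.6 − 41.4)/(61 − 24) = −0.4, so P = 51 − 0.4Q.
Supply slope = (48.6 − 26.4)/(61 − 24) = 0.6, so P = 12 + 0.6Q.
Competitive equilibrium: 51 − 0.4Q = 12 + 0.6Q → Q* = 39, P* = 35.4.
For a per-unit tax t: ΔQ = t/1, so DWL = ½·t·(t/1) = t²/2.
At t = 11: DWL = 60.5. At t = 21: DWL = 220.5.
Increase = 220.5 − 60.5 = 160.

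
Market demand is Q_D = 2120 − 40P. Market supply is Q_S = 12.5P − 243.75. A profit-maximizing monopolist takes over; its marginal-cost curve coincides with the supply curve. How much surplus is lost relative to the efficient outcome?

197.63

In inverse form: demand P = 53 − 0.025Q, supply P = 19.5 + 0.08Q.
Competitive equilibrium: 53 − 0.025Q = 19.5 + 0.08Q → Q* = 319.0476, P* = 45.0238.
Marginal revenue: MR = 53 − 0.05Q. Set MR = MC: 53 − 0.05Q = 19.5 + 0.08Q → Q_m = 257.6923.
Price P_m = 53 − 0.025·257.6923 = 46.5577; MC(Q_m) = 19.5 + 0.08·257.6923 = 40.1154.
Competitive Q* = 319.0476, so ΔQ = 61.3553; wedge = 46.5577 − 40.1154 = 6.4423.
Deadweight loss = ½ × 61.3553 × 6.4423 = 197.63.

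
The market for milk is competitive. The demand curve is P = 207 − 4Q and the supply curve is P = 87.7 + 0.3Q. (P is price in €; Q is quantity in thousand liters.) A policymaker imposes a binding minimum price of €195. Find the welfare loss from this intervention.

Competitive equilibrium: 207 − 4Q = 87.7 + 0.3Q → Q* = 27.7442, P* = 96.0233.
At the floor P = 195, quantity demanded = (207 − 195)/4 = 3.
Sellers' marginal cost at Q' = 3: 87.7 + 0.3·3 = 88.6.
ΔQ = 27.7442 − 3 = 24.7442; wedge = 195 − 88.6 = 106.4.
The triangle = ½ × 24.7442 × 106.4 = €1316.39 thousand.

€1316.39 thousand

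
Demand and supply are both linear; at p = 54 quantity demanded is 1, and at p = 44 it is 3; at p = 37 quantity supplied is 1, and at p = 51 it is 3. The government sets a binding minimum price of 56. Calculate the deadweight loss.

19.80

Demand slope = (44 − 54)/(3 − 1) = −5, so p = 59 − 5q.
Supply slope = (51 − 37)/(3 − 1) = 7, so p = 30 + 7q.
Competitive equilibrium: 59 − 5q = 30 + 7q → q* = 2.4167, p* = 46.9167.
At the floor p = 56, quantity demanded = (59 − 56)/5 = 0.6.
Sellers' marginal cost at q' = 0.6: 30 + 7·0.6 = 34.2.
Δq = 2.4167 − 0.6 = 1.8167; wedge = 56 − 34.2 = 21.8.
The triangle = ½ × 1.8167 × 21.8 = 19.80.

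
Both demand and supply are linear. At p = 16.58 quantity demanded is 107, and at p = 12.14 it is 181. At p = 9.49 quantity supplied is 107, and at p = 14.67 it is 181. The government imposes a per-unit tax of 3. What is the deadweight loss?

Demand slope = (12.14 − 16.58)/(181 − 107) = −0.06, so p = 23 − 0.06q.
Supply slope = (14.67 − 9.49)/(181 − 107) = 0.07, so p = 2 + 0.07q.
Competitive equilibrium: 23 − 0.06q = 2 + 0.07q → q* = 161.5385, p* = 13.3077.
With the tax, the buyer price exceeds the seller price by 3: (23 − 0.06q) − (2 + 0.07q) = 3 → q' = 138.4615.
Δq = 161.5385 − 138.4615 = 23.077; the wedge equals the tax, 3.
Welfare loss = ½ × 23.077 × 3 = 34.62.

34.62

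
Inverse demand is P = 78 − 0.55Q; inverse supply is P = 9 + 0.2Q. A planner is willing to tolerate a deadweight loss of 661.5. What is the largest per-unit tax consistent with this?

31.5

Competitive equilibrium: 78 − 0.55Q = 9 + 0.2Q → Q* = 92, P* = 27.4.
A tax t gives ΔQ = t/0.75 and wedge t, so DWL = t²/1.5.
t²/1.5 = 661.5 → t² = 992.25 → t = 31.5.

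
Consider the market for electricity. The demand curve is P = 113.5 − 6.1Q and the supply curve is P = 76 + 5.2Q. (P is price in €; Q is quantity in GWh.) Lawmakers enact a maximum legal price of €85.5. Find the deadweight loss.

Competitive equilibrium: 113.5 − 6.1Q = 76 + 5.2Q → Q* = 3.3186, P* = 93.2566.
At the ceiling P = 85.5, quantity supplied = (85.5 − 76)/5.2 = 1.8269.
Willingness to pay at Q' = 1.8269: 113.5 − 6.1·1.8269 = 102.3559.
ΔQ = 3.3186 − 1.8269 = 1.4917; wedge = 102.3559 − 85.5 = 16.8559.
DWL = ½ × 1.4917 × 16.8559 = €12.57.

€12.57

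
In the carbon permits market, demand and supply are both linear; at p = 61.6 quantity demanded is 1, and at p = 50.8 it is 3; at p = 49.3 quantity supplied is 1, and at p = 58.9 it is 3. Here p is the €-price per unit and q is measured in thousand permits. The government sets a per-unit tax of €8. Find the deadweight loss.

Demand slope = (50.8 − 61.6)/(3 − 1) = −5.4, so p = 67 − 5.4q.
Supply slope = (58.9 − 49.3)/(3 − 1) = 4.8, so p = 44.5 + 4.8q.
Competitive equilibrium: 67 − 5.4q = 44.5 + 4.8q → q* = 2.2059, p* = 55.0882.
With the tax, the buyer price exceeds the seller price by 8: (67 − 5.4q) − (44.5 + 4.8q) = 8 → q' = 1.4216.
Δq = 2.2059 − 1.4216 = 0.7843; the wedge equals the tax, 8.
Welfare loss = ½ × 0.7843 × 8 = €3.14 thousand.

€3.14 thousand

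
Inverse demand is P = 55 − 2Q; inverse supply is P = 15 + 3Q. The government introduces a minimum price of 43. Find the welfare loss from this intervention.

10

Competitive equilibrium: 55 − 2Q = 15 + 3Q → Q* = 8, P* = 39.
At the floor P = 43, quantity demanded = (55 − 43)/2 = 6.
Sellers' marginal cost at Q' = 6: 15 + 3·6 = 33.
ΔQ = 8 − 6 = 2; wedge = 43 − 33 = 10.
The triangle = ½ × 2 × 10 = 10.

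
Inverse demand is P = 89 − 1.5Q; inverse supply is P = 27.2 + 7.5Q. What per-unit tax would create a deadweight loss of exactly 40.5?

27

Competitive equilibrium: 89 − 1.5Q = 27.2 + 7.5Q → Q* = 6.8667, P* = 78.7.
A tax t gives ΔQ = t/9 and wedge t, so DWL = t²/18.
t²/18 = 40.5 → t² = 729 → t = 27.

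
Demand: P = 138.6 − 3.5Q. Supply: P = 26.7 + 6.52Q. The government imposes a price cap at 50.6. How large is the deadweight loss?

281.96

Competitive equilibrium: 138.6 − 3.5Q = 26.7 + 6.52Q → Q* = 11.16766, P* = 99.51317.
At the ceiling P = 50.6, quantity supplied = (50.6 − 26.7)/6.52 = 3.66564.
Willingness to pay at Q' = 3.66564: 138.6 − 3.5·3.66564 = 125.77026.
ΔQ = 11.16766 − 3.66564 = 7.50202; wedge = 125.77026 − 50.6 = 75.17026.
Deadweight loss = ½ × 7.50202 × 75.17026 = 281.96.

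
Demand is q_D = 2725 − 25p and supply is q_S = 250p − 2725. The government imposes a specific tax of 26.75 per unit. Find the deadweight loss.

In inverse form: demand p = 109 − 0.04q, supply p = 10.9 + 0.004q.
Competitive equilibrium: 109 − 0.04q = 10.9 + 0.004q → q* = 2229.5455, p* = 19.8182.
With the tax, the buyer price exceeds the seller price by 26.75: (109 − 0.04q) − (10.9 + 0.004q) = 26.75 → q' = 1621.5909.
Δq = 2229.5455 − 1621.5909 = 607.9546; the wedge equals the tax, 26.75.
Deadweight loss = ½ × 607.9546 × 26.75 = 8131.39.

8131.39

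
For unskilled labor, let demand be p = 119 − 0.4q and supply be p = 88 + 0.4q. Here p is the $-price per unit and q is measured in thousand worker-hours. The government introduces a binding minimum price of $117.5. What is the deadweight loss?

Competitive equilibrium: 119 − 0.4q = 88 + 0.4q → q* = 38.75, p* = 103.5.
At the floor p = 117.5, quantity demanded = (119 − 117.5)/0.4 = 3.75.
Sellers' marginal cost at q' = 3.75: 88 + 0.4·3.75 = 89.5.
Δq = 38.75 − 3.75 = 35; wedge = 117.5 − 89.5 = 28.
The triangle = ½ × 35 × 28 = $490 thousand.

$490 thousand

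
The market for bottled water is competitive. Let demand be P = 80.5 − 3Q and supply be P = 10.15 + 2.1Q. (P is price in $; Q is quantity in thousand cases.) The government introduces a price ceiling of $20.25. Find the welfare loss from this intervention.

Competitive equilibrium: 80.5 − 3Q = 10.15 + 2.1Q → Q* = 13.7941, P* = 39.1176.
At the ceiling P = 20.25, quantity supplied = (20.25 − 10.15)/2.1 = 4.8095.
Willingness to pay at Q' = 4.8095: 80.5 − 3·4.8095 = 66.0715.
ΔQ = 13.7941 − 4.8095 = 8.9846; wedge = 66.0715 − 20.25 = 45.8215.
Welfare loss = ½ × 8.9846 × 45.8215 = $205.84 thousand.

$205.84 thousand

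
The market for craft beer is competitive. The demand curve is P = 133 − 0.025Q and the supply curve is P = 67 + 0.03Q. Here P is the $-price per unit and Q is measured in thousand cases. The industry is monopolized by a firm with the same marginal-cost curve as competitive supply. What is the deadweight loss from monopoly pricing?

$3867.19 thousand

Competitive equilibrium: 133 − 0.025Q = 67 + 0.03Q → Q* = 1200, P* = 103.
Marginal revenue: MR = 133 − 0.05Q. Set MR = MC: 133 − 0.05Q = 67 + 0.03Q → Q_m = 825.
Price P_m = 133 − 0.025·825 = 112.375; MC(Q_m) = 67 + 0.03·825 = 91.75.
Competitive Q* = 1200, so ΔQ = 375; wedge = 112.375 − 91.75 = 20.625.
DWL = ½ × 375 × 20.625 = $3867.19 thousand.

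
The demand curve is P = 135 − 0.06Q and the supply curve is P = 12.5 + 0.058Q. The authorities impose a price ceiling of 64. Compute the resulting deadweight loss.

1331.12

Competitive equilibrium: 135 − 0.06Q = 12.5 + 0.058Q → Q* = 1038.1356, P* = 72.7119.
At the ceiling P = 64, quantity supplied = (64 − 12.5)/0.058 = 887.931.
Willingness to pay at Q' = 887.931: 135 − 0.06·887.931 = 81.7241.
ΔQ = 1038.1356 − 887.931 = 150.2046; wedge = 81.7241 − 64 = 17.7241.
The triangle = ½ × 150.2046 × 17.7241 = 1331.12.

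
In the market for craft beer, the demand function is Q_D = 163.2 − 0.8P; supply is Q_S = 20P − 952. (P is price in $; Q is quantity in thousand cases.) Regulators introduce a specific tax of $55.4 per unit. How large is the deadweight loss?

In inverse form: demand P = 204 − 1.25Q, supply P = 47.6 + 0.05Q.
Competitive equilibrium: 204 − 1.25Q = 47.6 + 0.05Q → Q* = 120.3077, P* = 53.6154.
With the tax, the buyer price exceeds the seller price by 55.4: (204 − 1.25Q) − (47.6 + 0.05Q) = 55.4 → Q' = 77.6923.
ΔQ = 120.3077 − 77.6923 = 42.6154; the wedge equals the tax, 55.4.
Deadweight loss = ½ × 42.6154 × 55.4 = $1180.45 thousand.

$1180.45 thousand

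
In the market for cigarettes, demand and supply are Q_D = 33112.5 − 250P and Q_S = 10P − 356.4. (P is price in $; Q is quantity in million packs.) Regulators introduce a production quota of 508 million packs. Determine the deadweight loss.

In inverse form: demand P = 132.45 − 0.004Q, supply P = 35.64 + 0.1Q.
Competitive equilibrium: 132.45 − 0.004Q = 35.64 + 0.1Q → Q* = 930.8654, P* = 128.7265.
At Q = 508: demand price = 132.45 − 0.004·508 = 130.418; supply price = 35.64 + 0.1·508 = 86.44.
ΔQ = 930.8654 − 508 = 422.8654; wedge = 130.418 − 86.44 = 43.978.
The triangle = ½ × 422.8654 × 43.978 = $9298.39 million.

$9298.39 million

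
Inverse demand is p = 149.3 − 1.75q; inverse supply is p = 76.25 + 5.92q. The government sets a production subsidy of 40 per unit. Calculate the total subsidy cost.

589.57

Competitive equilibrium: 149.3 − 1.75q = 76.25 + 5.92q → q* = 9.5241, p* = 132.6328.
The subsidy lowers effective supply by 40: p = 36.25 + 5.92q.
New quantity: 149.3 − 1.75q = 36.25 + 5.92q → q' = 14.7392.
Total subsidy cost = 40 × 14.7392 = 589.57.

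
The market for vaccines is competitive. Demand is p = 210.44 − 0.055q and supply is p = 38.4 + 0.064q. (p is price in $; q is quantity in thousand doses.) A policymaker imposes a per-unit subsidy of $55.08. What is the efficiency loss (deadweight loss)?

$12747.09 thousand

Competitive equilibrium: 210.44 − 0.055q = 38.4 + 0.064q → q* = 1445.71429, p* = 130.92571.
The subsidy lowers effective supply by 55.08: p = 0.064q − 16.68.
New quantity: 210.44 − 0.055q = 0.064q − 16.68 → q' = 1908.57143.
Overproduction Δq = 1908.57143 − 1445.71429 = 462.85714; wedge = subsidy = 55.08.
The triangle = ½ × 462.85714 × 55.08 = $12747.09 thousand.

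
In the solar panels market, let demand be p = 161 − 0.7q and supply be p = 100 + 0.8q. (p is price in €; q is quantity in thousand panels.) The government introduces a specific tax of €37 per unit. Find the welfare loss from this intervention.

€456.33 thousand

Competitive equilibrium: 161 − 0.7q = 100 + 0.8q → q* = 40.6667, p* = 132.5333.
With the tax, the buyer price exceeds the seller price by 37: (161 − 0.7q) − (100 + 0.8q) = 37 → q' = 16.
Δq = 40.6667 − 16 = 24.6667; the wedge equals the tax, 37.
The triangle = ½ × 24.6667 × 37 = €456.33 thousand.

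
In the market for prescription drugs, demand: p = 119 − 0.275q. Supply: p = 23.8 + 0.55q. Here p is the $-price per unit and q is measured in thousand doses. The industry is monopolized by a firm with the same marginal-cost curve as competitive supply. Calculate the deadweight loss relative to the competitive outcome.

Competitive equilibrium: 119 − 0.275q = 23.8 + 0.55q → q* = 115.3939, p* = 87.2667.
Marginal revenue: MR = 119 − 0.55q. Set MR = MC: 119 − 0.55q = 23.8 + 0.55q → q_m = 86.5455.
Price p_m = 119 − 0.275·86.5455 = 95.2; MC(q_m) = 23.8 + 0.55·86.5455 = 71.4.
Competitive q* = 115.3939, so Δq = 28.8484; wedge = 95.2 − 71.4 = 23.8.
The triangle = ½ × 28.8484 × 23.8 = $343.30 thousand.

$343.30 thousand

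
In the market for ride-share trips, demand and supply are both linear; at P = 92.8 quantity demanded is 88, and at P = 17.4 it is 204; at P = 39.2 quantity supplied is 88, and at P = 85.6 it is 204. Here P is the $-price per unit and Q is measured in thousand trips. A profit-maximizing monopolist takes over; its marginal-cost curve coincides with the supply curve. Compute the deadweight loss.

Demand slope = (17.4 − 92.8)/(204 − 88) = −0.65, so P = 150 − 0.65Q.
Supply slope = (85.6 − 39.2)/(204 − 88) = 0.4, so P = 4 + 0.4Q.
Competitive equilibrium: 150 − 0.65Q = 4 + 0.4Q → Q* = 139.04762, P* = 59.61905.
Marginal revenue: MR = 150 − 1.3Q. Set MR = MC: 150 − 1.3Q = 4 + 0.4Q → Q_m = 85.88235.
Price P_m = 150 − 0.65·85.88235 = 94.17647; MC(Q_m) = 4 + 0.4·85.88235 = 38.35294.
Competitive Q* = 139.04762, so ΔQ = 53.16527; wedge = 94.17647 − 38.35294 = 55.82353.
Deadweight loss = ½ × 53.16527 × 55.82353 = $1483.94 thousand.

$1483.94 thousand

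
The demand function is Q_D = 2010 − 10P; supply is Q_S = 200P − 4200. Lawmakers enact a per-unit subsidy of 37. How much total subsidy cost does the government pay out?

76466.67

In inverse form: demand P = 201 − 0.1Q, supply P = 21 + 0.005Q.
Competitive equilibrium: 201 − 0.1Q = 21 + 0.005Q → Q* = 1714.2857, P* = 29.5714.
The subsidy lowers effective supply by 37: P = 0.005Q − 16.
New quantity: 201 − 0.1Q = 0.005Q − 16 → Q' = 2066.6667.
Total subsidy cost = 37 × 2066.6667 = 76466.67.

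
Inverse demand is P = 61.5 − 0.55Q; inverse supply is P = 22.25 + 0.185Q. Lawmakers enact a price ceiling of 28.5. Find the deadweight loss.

141.43

Competitive equilibrium: 61.5 − 0.55Q = 22.25 + 0.185Q → Q* = 53.4014, P* = 32.1293.
At the ceiling P = 28.5, quantity supplied = (28.5 − 22.25)/0.185 = 33.7838.
Willingness to pay at Q' = 33.7838: 61.5 − 0.55·33.7838 = 42.9189.
ΔQ = 53.4014 − 33.7838 = 19.6176; wedge = 42.9189 − 28.5 = 14.4189.
Deadweight loss = ½ × 19.6176 × 14.4189 = 141.43.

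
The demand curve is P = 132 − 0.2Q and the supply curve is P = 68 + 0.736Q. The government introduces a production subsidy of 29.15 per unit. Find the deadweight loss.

Competitive equilibrium: 132 − 0.2Q = 68 + 0.736Q → Q* = 68.3761, P* = 118.3248.
The subsidy lowers effective supply by 29.15: P = 38.85 + 0.736Q.
New quantity: 132 − 0.2Q = 38.85 + 0.736Q → Q' = 99.5192.
Overproduction ΔQ = 99.5192 − 68.3761 = 31.1431; wedge = subsidy = 29.15.
DWL = ½ × 31.1431 × 29.15 = 453.91.

453.91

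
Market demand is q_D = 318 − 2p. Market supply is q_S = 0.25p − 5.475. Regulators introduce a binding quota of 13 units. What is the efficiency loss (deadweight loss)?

686.44

In inverse form: demand p = 159 − 0.5q, supply p = 21.9 + 4q.
Competitive equilibrium: 159 − 0.5q = 21.9 + 4q → q* = 30.4667, p* = 143.7667.
At q = 13: demand price = 159 − 0.5·13 = 152.5; supply price = 21.9 + 4·13 = 73.9.
Δq = 30.4667 − 13 = 17.4667; wedge = 152.5 − 73.9 = 78.6.
Welfare loss = ½ × 17.4667 × 78.6 = 686.44.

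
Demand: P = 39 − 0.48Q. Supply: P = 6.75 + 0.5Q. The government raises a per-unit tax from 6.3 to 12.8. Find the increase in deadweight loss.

63.34

Competitive equilibrium: 39 − 0.48Q = 6.75 + 0.5Q → Q* = 32.9082, P* = 23.2041.
For a per-unit tax t: ΔQ = t/0.98, so DWL = ½·t·(t/0.98) = t²/1.96.
At t = 6.3: DWL = 20.25. At t = 12.8: DWL = 83.592.
Increase = 83.592 − 20.25 = 63.34.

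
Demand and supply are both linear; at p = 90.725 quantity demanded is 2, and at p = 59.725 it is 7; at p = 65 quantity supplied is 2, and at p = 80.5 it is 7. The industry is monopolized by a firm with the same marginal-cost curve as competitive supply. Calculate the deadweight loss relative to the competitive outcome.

16.90

Demand slope = (59.725 − 90.725)/(7 − 2) = −6.2, so p = 103.125 − 6.2q.
Supply slope = (80.5 − 65)/(7 − 2) = 3.1, so p = 58.8 + 3.1q.
Competitive equilibrium: 103.125 − 6.2q = 58.8 + 3.1q → q* = 4.7661, p* = 73.575.
Marginal revenue: MR = 103.125 − 12.4q. Set MR = MC: 103.125 − 12.4q = 58.8 + 3.1q → q_m = 2.8597.
Price p_m = 103.125 − 6.2·2.8597 = 85.3949; MC(q_m) = 58.8 + 3.1·2.8597 = 67.6651.
Competitive q* = 4.7661, so Δq = 1.9064; wedge = 85.3949 − 67.6651 = 17.7298.
DWL = ½ × 1.9064 × 17.7298 = 16.90.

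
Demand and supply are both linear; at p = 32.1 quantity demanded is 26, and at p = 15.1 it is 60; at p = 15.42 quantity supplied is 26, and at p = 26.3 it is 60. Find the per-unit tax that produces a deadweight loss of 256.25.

Demand slope = (15.1 − 32.1)/(60 − 26) = −0.5, so p = 45.1 − 0.5q.
Supply slope = (26.3 − 15.42)/(60 − 26) = 0.32, so p = 7.1 + 0.32q.
Competitive equilibrium: 45.1 − 0.5q = 7.1 + 0.32q → q* = 46.3415, p* = 21.9293.
A tax t gives Δq = t/0.82 and wedge t, so DWL = t²/1.64.
t²/1.64 = 256.25 → t² = 420.25 → t = 20.5.

20.5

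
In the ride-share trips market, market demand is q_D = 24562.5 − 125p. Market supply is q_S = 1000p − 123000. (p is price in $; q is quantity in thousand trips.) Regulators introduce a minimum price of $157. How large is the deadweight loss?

$46923.83 thousand

In inverse form: demand p = 196.5 − 0.008q, supply p = 123 + 0.001q.
Competitive equilibrium: 196.5 − 0.008q = 123 + 0.001q → q* = 8166.6667, p* = 131.1667.
At the floor p = 157, quantity demanded = (196.5 − 157)/0.008 = 4937.5.
Sellers' marginal cost at q' = 4937.5: 123 + 0.001·4937.5 = 127.9375.
Δq = 8166.6667 − 4937.5 = 3229.1667; wedge = 157 − 127.9375 = 29.0625.
Welfare loss = ½ × 3229.1667 × 29.0625 = $46923.83 thousand.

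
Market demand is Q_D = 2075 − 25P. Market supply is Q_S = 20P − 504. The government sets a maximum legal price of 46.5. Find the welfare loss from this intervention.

2103.84

In inverse form: demand P = 83 − 0.04Q, supply P = 25.2 + 0.05Q.
Competitive equilibrium: 83 − 0.04Q = 25.2 + 0.05Q → Q* = 642.2222, P* = 57.3111.
At the ceiling P = 46.5, quantity supplied = (46.5 − 25.2)/0.05 = 426.
Willingness to pay at Q' = 426: 83 − 0.04·426 = 65.96.
ΔQ = 642.2222 − 426 = 216.2222; wedge = 65.96 − 46.5 = 19.46.
Deadweight loss = ½ × 216.2222 × 19.46 = 2103.84.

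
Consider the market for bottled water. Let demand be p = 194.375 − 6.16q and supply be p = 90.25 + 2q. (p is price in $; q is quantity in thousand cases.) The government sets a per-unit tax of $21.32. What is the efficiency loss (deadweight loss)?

Competitive equilibrium: 194.375 − 6.16q = 90.25 + 2q → q* = 12.7604, p* = 115.7708.
With the tax, the buyer price exceeds the seller price by 21.32: (194.375 − 6.16q) − (90.25 + 2q) = 21.32 → q' = 10.1477.
Δq = 12.7604 − 10.1477 = 2.6127; the wedge equals the tax, 21.32.
Deadweight loss = ½ × 2.6127 × 21.32 = $27.85 thousand.

$27.85 thousand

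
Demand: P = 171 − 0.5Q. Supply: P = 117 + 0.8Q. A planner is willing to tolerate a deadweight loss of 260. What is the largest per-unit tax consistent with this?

Competitive equilibrium: 171 − 0.5Q = 117 + 0.8Q → Q* = 41.5385, P* = 150.2308.
A tax t gives ΔQ = t/1.3 and wedge t, so DWL = t²/2.6.
t²/2.6 = 260 → t² = 676 → t = 26.

26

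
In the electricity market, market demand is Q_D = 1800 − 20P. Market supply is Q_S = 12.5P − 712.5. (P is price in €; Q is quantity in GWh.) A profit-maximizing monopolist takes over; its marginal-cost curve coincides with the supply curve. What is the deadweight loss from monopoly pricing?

In inverse form: demand P = 90 − 0.05Q, supply P = 57 + 0.08Q.
Competitive equilibrium: 90 − 0.05Q = 57 + 0.08Q → Q* = 253.8462, P* = 77.3077.
Marginal revenue: MR = 90 − 0.1Q. Set MR = MC: 90 − 0.1Q = 57 + 0.08Q → Q_m = 183.3333.
Price P_m = 90 − 0.05·183.3333 = 80.8333; MC(Q_m) = 57 + 0.08·183.3333 = 71.6667.
Competitive Q* = 253.8462, so ΔQ = 70.5129; wedge = 80.8333 − 71.6667 = 9.1666.
Welfare loss = ½ × 70.5129 × 9.1666 = €323.18.

€323.18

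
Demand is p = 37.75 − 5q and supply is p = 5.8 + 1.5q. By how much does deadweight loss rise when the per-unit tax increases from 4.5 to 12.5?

10.46

Competitive equilibrium: 37.75 − 5q = 5.8 + 1.5q → q* = 4.9154, p* = 13.1731.
For a per-unit tax t: Δq = t/6.5, so DWL = ½·t·(t/6.5) = t²/13.
At t = 4.5: DWL = 1.558. At t = 12.5: DWL = 12.019.
Increase = 12.019 − 1.558 = 10.46.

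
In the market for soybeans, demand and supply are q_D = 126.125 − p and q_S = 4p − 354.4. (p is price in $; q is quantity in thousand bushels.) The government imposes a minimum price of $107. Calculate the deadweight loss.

$74.19 thousand

In inverse form: demand p = 126.125 − q, supply p = 88.6 + 0.25q.
Competitive equilibrium: 126.125 − q = 88.6 + 0.25q → q* = 30.02, p* = 96.105.
At the floor p = 107, quantity demanded = (126.125 − 107)/1 = 19.125.
Sellers' marginal cost at q' = 19.125: 88.6 + 0.25·19.125 = 93.3813.
Δq = 30.02 − 19.125 = 10.895; wedge = 107 − 93.3813 = 13.6187.
DWL = ½ × 10.895 × 13.6187 = $74.19 thousand.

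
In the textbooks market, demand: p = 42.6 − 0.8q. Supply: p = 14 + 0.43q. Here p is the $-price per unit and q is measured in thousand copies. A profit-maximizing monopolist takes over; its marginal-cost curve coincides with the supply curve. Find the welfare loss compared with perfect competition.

$51.64 thousand

Competitive equilibrium: 42.6 − 0.8q = 14 + 0.43q → q* = 23.252, p* = 23.9984.
Marginal revenue: MR = 42.6 − 1.6q. Set MR = MC: 42.6 − 1.6q = 14 + 0.43q → q_m = 14.0887.
Price p_m = 42.6 − 0.8·14.0887 = 31.329; MC(q_m) = 14 + 0.43·14.0887 = 20.0581.
Competitive q* = 23.252, so Δq = 9.1633; wedge = 31.329 − 20.0581 = 11.2709.
The triangle = ½ × 9.1633 × 11.2709 = $51.64 thousand.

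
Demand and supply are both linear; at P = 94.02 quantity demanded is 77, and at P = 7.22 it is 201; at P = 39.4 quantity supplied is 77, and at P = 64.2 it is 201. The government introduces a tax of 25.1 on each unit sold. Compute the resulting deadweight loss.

350.01

Demand slope = (7.22 − 94.02)/(201 − 77) = −0.7, so P = 147.92 − 0.7Q.
Supply slope = (64.2 − 39.4)/(201 − 77) = 0.2, so P = 24 + 0.2Q.
Competitive equilibrium: 147.92 − 0.7Q = 24 + 0.2Q → Q* = 137.6889, P* = 51.5378.
With the tax, the buyer price exceeds the seller price by 25.1: (147.92 − 0.7Q) − (24 + 0.2Q) = 25.1 → Q' = 109.8.
ΔQ = 137.6889 − 109.8 = 27.8889; the wedge equals the tax, 25.1.
The triangle = ½ × 27.8889 × 25.1 = 350.01.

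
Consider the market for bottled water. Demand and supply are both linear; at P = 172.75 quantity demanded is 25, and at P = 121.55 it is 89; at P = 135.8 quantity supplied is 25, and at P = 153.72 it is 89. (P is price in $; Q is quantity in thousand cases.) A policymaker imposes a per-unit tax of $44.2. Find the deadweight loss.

Demand slope = (121.55 − 172.75)/(89 − 25) = −0.8, so P = 192.75 − 0.8Q.
Supply slope = (153.72 − 135.8)/(89 − 25) = 0.28, so P = 128.8 + 0.28Q.
Competitive equilibrium: 192.75 − 0.8Q = 128.8 + 0.28Q → Q* = 59.213, P* = 145.3796.
With the tax, the buyer price exceeds the seller price by 44.2: (192.75 − 0.8Q) − (128.8 + 0.28Q) = 44.2 → Q' = 18.287.
ΔQ = 59.213 − 18.287 = 40.926; the wedge equals the tax, 44.2.
Deadweight loss = ½ × 40.926 × 44.2 = $904.46 thousand.

$904.46 thousand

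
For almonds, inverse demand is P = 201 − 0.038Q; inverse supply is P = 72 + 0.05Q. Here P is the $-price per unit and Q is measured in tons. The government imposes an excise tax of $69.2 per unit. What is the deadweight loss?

Competitive equilibrium: 201 − 0.038Q = 72 + 0.05Q → Q* = 1465.9091, P* = 145.2955.
With the tax, the buyer price exceeds the seller price by 69.2: (201 − 0.038Q) − (72 + 0.05Q) = 69.2 → Q' = 679.5455.
ΔQ = 1465.9091 − 679.5455 = 786.3636; the wedge equals the tax, 69.2.
The triangle = ½ × 786.3636 × 69.2 = $27208.18.

$27208.18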